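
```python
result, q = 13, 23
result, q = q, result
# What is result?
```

Trace:
`result, q = 13, 23` → result = 13; q = 23
`result, q = q, result` → result = 23; q = 13
So result = 23

Answer: 23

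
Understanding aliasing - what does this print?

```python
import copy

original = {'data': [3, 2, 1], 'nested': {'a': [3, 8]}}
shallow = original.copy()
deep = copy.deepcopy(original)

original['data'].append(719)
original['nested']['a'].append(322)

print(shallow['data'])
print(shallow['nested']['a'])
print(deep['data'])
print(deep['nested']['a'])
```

Key concept: comparing shallow vs deep copy.
Step by step:
`original = {'data': [3, 2, 1], 'nested': {'a': [3, 8]}}` → original = {'data': [3, 2, 1], 'nested': {'a': [3, 8]}}
`shallow = original.copy()` → shallow = {'data': [3, 2, 1], 'nested': {'a': [3, 8]}}
`deep = copy.deepcopy(original)` → deep = {'data': [3, 2, 1], 'nested': {'a': [3, 8]}}
`original['data'].append(719)` → original = {'data': [3, 2, 1, 719], 'nested': {'a': [3, 8]}}; shallow = {'data': [3, 2, 1, 719], 'nested': {'a': [3, 8]}}
`original['nested']['a'].append(322)` → original = {'data': [3, 2, 1, 719], 'nested': {'a': [3, 8, 322]}}; shallow = {'data': [3, 2, 1, 719], 'nested': {'a': [3, 8, 322]}}
`print(shallow['data'])` → prints [3, 2, 1, 719]
`print(shallow['nested']['a'])` → prints [3, 8, 322]
`print(deep['data'])` → prints [3, 2, 1]
`print(deep['nested']['a'])` → prints [3, 8]

Answer:
[3, 2, 1, 719]
[3, 8, 322]
[3, 2, 1]
[3, 8]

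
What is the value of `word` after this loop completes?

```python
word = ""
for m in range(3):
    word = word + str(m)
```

Concatenate digits 0 to 2
`word` takes the values: "" → "0" → "01" → "012"

Answer: "012"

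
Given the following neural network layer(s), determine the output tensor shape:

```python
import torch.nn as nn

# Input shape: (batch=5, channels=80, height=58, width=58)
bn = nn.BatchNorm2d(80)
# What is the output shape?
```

Input: (5, 80, 58, 58) -> Output: (5, 80, 58, 58)

Answer: (5, 80, 58, 58)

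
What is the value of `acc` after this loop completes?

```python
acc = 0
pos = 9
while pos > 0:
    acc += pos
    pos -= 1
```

Sum 9 down to 1
`acc` takes the values: 0 → 9 → 17 → 24 → 30 → 35 → 39 → 42 → 44 → 45

Answer: 45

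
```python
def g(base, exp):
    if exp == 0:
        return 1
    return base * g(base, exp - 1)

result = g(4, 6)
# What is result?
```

g(4, 6) = 4 * 4 * 4 * 4 * 4 * 4 = 4096

Answer: 4096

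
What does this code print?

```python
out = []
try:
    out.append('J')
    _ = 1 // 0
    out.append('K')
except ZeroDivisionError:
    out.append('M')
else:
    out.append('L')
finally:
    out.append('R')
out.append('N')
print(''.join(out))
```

Execution trace: 'J' (try body) → 'M' (except ZeroDivisionError) → 'R' (finally) → 'N' (after the try/except). Output: JMRN

Answer: JMRN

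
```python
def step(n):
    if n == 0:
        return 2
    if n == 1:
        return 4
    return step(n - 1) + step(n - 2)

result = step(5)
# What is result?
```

Build up from base cases: step(0)=2, step(1)=4, step(2)=6, step(3)=10, step(4)=16, step(5)=26

Answer: 26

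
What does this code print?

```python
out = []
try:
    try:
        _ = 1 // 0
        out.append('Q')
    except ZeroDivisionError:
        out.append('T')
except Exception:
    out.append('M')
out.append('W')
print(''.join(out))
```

Execution trace: 'T' (inner except ZeroDivisionError) → 'W' (after the try/except). Output: TW

Answer: TW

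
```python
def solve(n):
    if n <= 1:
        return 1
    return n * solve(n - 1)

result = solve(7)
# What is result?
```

solve(7) = 7 * 6 * 5 * 4 * 3 * 2 * 1 = 5040

Answer: 5040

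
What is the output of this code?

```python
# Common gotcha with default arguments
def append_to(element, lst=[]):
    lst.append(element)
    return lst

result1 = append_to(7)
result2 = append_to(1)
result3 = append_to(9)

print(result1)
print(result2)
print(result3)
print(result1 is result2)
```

Key concept: mutable default argument gotcha.
Step by step:
`result1 = append_to(7)` → result1 = [7]
`result2 = append_to(1)` → result1 = [7, 1] (same object as result2); result2 = [7, 1] (same object as result1)
`result3 = append_to(9)` → result1 = [7, 1, 9] (same object as result2, result3); result2 = [7, 1, 9] (same object as result1, result3); result3 = [7, 1, 9] (same object as result1, result2)
`print(result1)` → prints [7, 1, 9]
`print(result2)` → prints [7, 1, 9]
`print(result3)` → prints [7, 1, 9]
`print(result1 is result2)` → prints True

Answer:
[7, 1, 9]
[7, 1, 9]
[7, 1, 9]
True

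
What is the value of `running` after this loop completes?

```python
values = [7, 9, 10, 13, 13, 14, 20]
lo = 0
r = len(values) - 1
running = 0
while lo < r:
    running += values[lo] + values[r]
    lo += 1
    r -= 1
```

Sum of pairs from ends
`running` takes the values: 0 → 27 → 50 → 73

Answer: 73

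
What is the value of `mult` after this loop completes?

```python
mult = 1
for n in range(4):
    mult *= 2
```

2^4 = 16
`mult` takes the values: 1 → 2 → 4 → 8 → 16

Answer: 16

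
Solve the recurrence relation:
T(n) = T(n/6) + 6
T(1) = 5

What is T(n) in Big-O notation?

Each step divides n by 6 and adds 6. After log_6(n) steps we reach T(1)=5. So T(n) = 6·log_6(n) + 5 = O(log n).

Answer: O(log n)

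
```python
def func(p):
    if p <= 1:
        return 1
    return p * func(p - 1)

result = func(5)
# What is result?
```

func(5) = 5 * 4 * 3 * 2 * 1 = 120

Answer: 120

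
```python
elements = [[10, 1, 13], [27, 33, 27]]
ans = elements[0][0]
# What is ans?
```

Trace:
`elements = [[10, 1, 13], [27, 33, 27]]` → elements = [[10, 1, 13], [27, 33, 27]]
`ans = elements[0][0]` → ans = 10
So ans = 10

Answer: 10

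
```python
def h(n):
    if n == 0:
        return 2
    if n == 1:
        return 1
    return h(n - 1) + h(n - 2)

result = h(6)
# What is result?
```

Build up from base cases: h(0)=2, h(1)=1, h(2)=3, h(3)=4, h(4)=7, h(5)=11, h(6)=18

Answer: 18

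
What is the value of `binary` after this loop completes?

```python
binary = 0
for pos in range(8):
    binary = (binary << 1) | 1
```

Build 8 consecutive 1-bits: 0b11111111
`binary` takes the values: 0 → 1 → 3 → 7 → 15 → 31 → 63 → 127 → 255

Answer: 255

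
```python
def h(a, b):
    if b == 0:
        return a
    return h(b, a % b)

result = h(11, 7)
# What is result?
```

h(11, 7) -> h(7, 4) -> h(4, 3) -> h(3, 1) -> h(1, 0) -> 1

Answer: 1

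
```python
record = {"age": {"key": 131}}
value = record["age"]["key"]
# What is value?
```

Trace:
`record = {"age": {"key": 131}}` → record = {'age': {'key': 131}}
`value = record["age"]["key"]` → value = 131
So value = 131

Answer: 131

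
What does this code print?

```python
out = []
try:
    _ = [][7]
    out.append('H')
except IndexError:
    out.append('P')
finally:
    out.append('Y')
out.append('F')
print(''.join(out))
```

Execution trace: 'P' (except IndexError) → 'Y' (finally) → 'F' (after the try/except). Output: PYF

Answer: PYF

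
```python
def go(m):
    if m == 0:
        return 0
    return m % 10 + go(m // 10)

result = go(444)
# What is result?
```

Sum of digits of 444: 4 + 4 + 4 = 12

Answer: 12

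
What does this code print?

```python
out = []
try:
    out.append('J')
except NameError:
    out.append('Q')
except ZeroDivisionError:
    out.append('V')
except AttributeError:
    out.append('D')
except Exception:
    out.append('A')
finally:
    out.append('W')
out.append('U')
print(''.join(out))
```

Execution trace: 'J' (try body, no exception) → 'W' (finally) → 'U' (after the try/except). Output: JWU

Answer: JWU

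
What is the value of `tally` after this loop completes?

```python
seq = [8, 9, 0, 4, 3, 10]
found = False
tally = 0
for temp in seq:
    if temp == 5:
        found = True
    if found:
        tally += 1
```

Count elements after first 5 in [8, 9, 0, 4, 3, 10]
`tally` takes the values: 0

Answer: 0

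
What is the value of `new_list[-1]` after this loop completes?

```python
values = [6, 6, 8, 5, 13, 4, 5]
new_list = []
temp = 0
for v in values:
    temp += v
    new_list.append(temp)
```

Cumulative sum ends at 47
`new_list` takes the values: [] → [6] → [6, 12] → [6, 12, 20] → [6, 12, 20, 25] → [6, 12, 20, 25, 38] → [6, 12, 20, 25, 38, 42] → [6, 12, 20, 25, 38, 42, 47]
So `new_list[-1]` = 47

Answer: 47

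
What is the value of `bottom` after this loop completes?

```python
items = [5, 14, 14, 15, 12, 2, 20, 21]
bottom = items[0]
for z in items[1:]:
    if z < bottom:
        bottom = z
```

Minimum of [5, 14, 14, 15, 12, 2, 20, 21]
`bottom` takes the values: 5 → 2

Answer: 2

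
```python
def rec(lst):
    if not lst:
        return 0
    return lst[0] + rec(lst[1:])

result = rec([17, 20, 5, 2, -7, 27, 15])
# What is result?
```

17 + 20 + 5 + 2 + (-7) + 27 + 15 + 0 = 79

Answer: 79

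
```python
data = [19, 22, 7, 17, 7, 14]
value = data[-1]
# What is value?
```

Trace:
`data = [19, 22, 7, 17, 7, 14]` → data = [19, 22, 7, 17, 7, 14]
`value = data[-1]` → value = 14
So value = 14

Answer: 14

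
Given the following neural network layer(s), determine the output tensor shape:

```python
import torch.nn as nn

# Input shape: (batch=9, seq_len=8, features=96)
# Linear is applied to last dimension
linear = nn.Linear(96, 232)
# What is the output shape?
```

Input: (9, 8, 96) -> Output: (9, 8, 232)

Answer: (9, 8, 232)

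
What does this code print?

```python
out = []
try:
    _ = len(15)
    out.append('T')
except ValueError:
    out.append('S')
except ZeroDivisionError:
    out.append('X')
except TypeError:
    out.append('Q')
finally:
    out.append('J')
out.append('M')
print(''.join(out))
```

Execution trace: 'Q' (except TypeError) → 'J' (finally) → 'M' (after the try/except). Output: QJM

Answer: QJM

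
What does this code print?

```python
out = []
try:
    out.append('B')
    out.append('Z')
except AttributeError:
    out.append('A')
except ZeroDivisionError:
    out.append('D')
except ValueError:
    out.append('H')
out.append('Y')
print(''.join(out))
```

Execution trace: 'B' (try body) → 'Z' (try body, no exception) → 'Y' (after the try/except). Output: BZY

Answer: BZY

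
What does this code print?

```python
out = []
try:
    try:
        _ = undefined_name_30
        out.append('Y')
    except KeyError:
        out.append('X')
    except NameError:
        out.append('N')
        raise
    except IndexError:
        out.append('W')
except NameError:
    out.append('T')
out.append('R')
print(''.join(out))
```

Execution trace: 'N' (inner except NameError) → 'T' (outer except NameError) → 'R' (after the try/except). Output: NTR

Answer: NTR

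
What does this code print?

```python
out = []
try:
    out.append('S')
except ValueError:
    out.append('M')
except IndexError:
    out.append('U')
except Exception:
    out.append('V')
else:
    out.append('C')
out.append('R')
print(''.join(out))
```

Execution trace: 'S' (try body, no exception) → 'C' (else) → 'R' (after the try/except). Output: SCR

Answer: SCR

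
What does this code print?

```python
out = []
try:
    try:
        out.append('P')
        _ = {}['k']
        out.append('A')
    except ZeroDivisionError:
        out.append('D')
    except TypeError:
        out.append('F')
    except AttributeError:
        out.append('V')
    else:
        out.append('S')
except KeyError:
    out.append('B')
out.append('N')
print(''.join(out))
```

Execution trace: 'P' (try body) → 'B' (outer except KeyError) → 'N' (after the try/except). Output: PBN

Answer: PBN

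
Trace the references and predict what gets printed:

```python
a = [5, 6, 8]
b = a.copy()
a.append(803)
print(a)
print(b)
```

Key concept: list.copy() creates independent copy.
Step by step:
`a = [5, 6, 8]` → a = [5, 6, 8]
`b = a.copy()` → b = [5, 6, 8]
`a.append(803)` → a = [5, 6, 8, 803]
`print(a)` → prints [5, 6, 8, 803]
`print(b)` → prints [5, 6, 8]

Answer:
[5, 6, 8, 803]
[5, 6, 8]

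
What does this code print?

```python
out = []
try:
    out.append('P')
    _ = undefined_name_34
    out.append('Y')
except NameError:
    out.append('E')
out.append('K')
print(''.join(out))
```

Execution trace: 'P' (try body) → 'E' (except NameError) → 'K' (after the try/except). Output: PEK

Answer: PEK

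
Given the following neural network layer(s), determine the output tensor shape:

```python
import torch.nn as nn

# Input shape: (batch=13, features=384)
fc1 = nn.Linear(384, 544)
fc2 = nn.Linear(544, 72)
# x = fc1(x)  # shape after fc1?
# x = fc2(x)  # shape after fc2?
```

Input: (13, 384) -> after fc1: (13, 544) -> Output: (13, 72)

Answer: (13, 72)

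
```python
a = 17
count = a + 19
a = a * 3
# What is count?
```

Trace:
`a = 17` → a = 17
`count = a + 19` → count = 36
`a = a * 3` → a = 51
So count = 36

Answer: 36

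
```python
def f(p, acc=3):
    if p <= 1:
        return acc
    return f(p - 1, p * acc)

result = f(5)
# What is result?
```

Accumulator trace (n, acc): (5, 3) -> (4, 15) -> (3, 60) -> (2, 180) -> (1, 360) -> return 360

Answer: 360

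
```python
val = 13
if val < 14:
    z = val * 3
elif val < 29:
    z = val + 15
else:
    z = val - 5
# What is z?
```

Trace:
`val = 13` → val = 13
`if val < 14: ...` → val < 14 is True → z = 39
So z = 39

Answer: 39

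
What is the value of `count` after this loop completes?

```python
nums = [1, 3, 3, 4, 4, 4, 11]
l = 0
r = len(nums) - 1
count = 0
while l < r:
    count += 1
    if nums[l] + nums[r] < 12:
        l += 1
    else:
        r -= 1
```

Steps to find pair summing to 12
`count` takes the values: 0 → 1 → 2 → 3 → 4 → 5 → 6

Answer: 6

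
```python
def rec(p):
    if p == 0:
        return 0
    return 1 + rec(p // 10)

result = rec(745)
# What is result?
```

Count of digits of 745: 3

Answer: 3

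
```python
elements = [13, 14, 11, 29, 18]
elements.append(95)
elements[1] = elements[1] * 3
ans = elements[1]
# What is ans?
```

Trace:
`elements = [13, 14, 11, 29, 18]` → elements = [13, 14, 11, 29, 18]
`elements.append(95)` → elements = [13, 14, 11, 29, 18, 95]
`elements[1] = elements[1] * 3` → elements = [13, 42, 11, 29, 18, 95]
`ans = elements[1]` → ans = 42
So ans = 42

Answer: 42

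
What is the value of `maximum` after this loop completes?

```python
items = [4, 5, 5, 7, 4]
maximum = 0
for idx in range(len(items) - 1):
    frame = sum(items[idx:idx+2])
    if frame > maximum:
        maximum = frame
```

Max sum of 2-element window in [4, 5, 5, 7, 4]
`maximum` takes the values: 0 → 9 → 10 → 12

Answer: 12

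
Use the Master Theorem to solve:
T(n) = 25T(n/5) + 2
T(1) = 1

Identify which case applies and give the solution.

a=25, b=5, f(n)=2. log_5(25) = 2. Since c=0 < 2, Case 1 applies: T(n) = Θ(n^log_b(a)) = O(n^2).

Answer: O(n^2) - Case 1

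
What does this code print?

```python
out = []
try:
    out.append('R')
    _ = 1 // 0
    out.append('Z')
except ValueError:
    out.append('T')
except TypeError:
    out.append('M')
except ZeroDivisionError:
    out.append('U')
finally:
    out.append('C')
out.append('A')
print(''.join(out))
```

Execution trace: 'R' (try body) → 'U' (except ZeroDivisionError) → 'C' (finally) → 'A' (after the try/except). Output: RUCA

Answer: RUCA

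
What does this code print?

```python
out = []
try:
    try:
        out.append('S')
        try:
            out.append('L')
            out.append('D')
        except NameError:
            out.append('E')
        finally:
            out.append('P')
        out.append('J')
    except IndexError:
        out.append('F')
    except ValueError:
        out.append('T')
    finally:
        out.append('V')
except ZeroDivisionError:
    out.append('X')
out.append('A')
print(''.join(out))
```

Execution trace: 'S' (try body) → 'L' (inner try body) → 'D' (inner try body, no exception) → 'P' (inner finally) → 'J' (try body, no exception) → 'V' (finally) → 'A' (after the try/except). Output: SLDPJVA

Answer: SLDPJVA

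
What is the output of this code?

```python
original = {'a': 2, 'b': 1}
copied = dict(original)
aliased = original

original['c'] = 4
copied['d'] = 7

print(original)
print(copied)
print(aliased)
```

Key concept: dict() creates copy, assignment creates alias.
Step by step:
`original = {'a': 2, 'b': 1}` → original = {'a': 2, 'b': 1}
`copied = dict(original)` → copied = {'a': 2, 'b': 1}
`aliased = original` → aliased = {'a': 2, 'b': 1} (same object as original)
`original['c'] = 4` → original = {'a': 2, 'b': 1, 'c': 4} (same object as aliased); aliased = {'a': 2, 'b': 1, 'c': 4} (same object as original)
`copied['d'] = 7` → copied = {'a': 2, 'b': 1, 'd': 7}
`print(original)` → prints {'a': 2, 'b': 1, 'c': 4}
`print(copied)` → prints {'a': 2, 'b': 1, 'd': 7}
`print(aliased)` → prints {'a': 2, 'b': 1, 'c': 4}

Answer:
{'a': 2, 'b': 1, 'c': 4}
{'a': 2, 'b': 1, 'd': 7}
{'a': 2, 'b': 1, 'c': 4}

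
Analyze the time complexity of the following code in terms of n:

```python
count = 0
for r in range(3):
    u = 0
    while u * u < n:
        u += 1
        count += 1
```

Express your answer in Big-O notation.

Each loop level contributes: 1 × √n. Multiplying the contributions gives O(√n).

Answer: O(√n)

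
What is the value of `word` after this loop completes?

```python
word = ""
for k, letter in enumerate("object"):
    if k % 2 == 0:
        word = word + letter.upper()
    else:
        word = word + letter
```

Uppercase even positions in 'object'
`word` takes the values: "" → "O" → "Ob" → "ObJ" → "ObJe" → "ObJeC" → "ObJeCt"

Answer: "ObJeCt"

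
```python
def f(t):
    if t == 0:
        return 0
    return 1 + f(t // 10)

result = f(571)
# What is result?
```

Count of digits of 571: 3

Answer: 3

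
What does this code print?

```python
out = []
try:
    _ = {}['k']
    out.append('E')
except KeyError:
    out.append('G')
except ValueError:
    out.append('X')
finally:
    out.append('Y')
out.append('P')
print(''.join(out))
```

Execution trace: 'G' (except KeyError) → 'Y' (finally) → 'P' (after the try/except). Output: GYP

Answer: GYP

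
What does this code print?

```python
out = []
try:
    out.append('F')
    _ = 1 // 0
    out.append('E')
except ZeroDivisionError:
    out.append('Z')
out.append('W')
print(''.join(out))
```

Execution trace: 'F' (try body) → 'Z' (except ZeroDivisionError) → 'W' (after the try/except). Output: FZW

Answer: FZW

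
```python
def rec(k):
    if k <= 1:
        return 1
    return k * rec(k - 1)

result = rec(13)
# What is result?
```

rec(13) = 13 * 12 * 11 * 10 * 9 * 8 * 7 * 6 * 5 * 4 * 3 * 2 * 1 = 6227020800

Answer: 6227020800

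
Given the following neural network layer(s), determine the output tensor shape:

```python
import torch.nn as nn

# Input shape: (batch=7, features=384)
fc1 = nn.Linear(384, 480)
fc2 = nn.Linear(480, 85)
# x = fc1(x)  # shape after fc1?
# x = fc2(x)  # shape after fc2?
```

Input: (7, 384) -> after fc1: (7, 480) -> Output: (7, 85)

Answer: (7, 85)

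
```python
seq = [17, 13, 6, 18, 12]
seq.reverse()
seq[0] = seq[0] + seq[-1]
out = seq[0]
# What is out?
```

Trace:
`seq = [17, 13, 6, 18, 12]` → seq = [17, 13, 6, 18, 12]
`seq.reverse()` → seq = [12, 18, 6, 13, 17]
`seq[0] = seq[0] + seq[-1]` → seq = [29, 18, 6, 13, 17]
`out = seq[0]` → out = 29
So out = 29

Answer: 29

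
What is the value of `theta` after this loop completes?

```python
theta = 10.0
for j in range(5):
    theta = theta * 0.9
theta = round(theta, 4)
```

Exponential decay: 10.0 * 0.9^5
`theta` takes the values: 10.0 → 9.0 → 8.1 → 7.29 → 6.561 → 5.9049

Answer: 5.9049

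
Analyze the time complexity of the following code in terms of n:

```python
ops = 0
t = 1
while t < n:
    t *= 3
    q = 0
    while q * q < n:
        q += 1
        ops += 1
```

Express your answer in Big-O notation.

Each loop level contributes: log n × √n. Multiplying the contributions gives O(√n log n).

Answer: O(√n log n)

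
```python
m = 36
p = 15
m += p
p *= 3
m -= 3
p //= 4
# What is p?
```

Trace:
`m = 36` → m = 36
`p = 15` → p = 15
`m += p` → m = 51
`p *= 3` → p = 45
`m -= 3` → m = 48
`p //= 4` → p = 11
So p = 11

Answer: 11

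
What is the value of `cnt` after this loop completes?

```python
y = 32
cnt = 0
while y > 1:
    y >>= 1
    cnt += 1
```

Count right shifts until 1
`cnt` takes the values: 0 → 1 → 2 → 3 → 4 → 5

Answer: 5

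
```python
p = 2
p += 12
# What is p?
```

Trace:
`p = 2` → p = 2
`p += 12` → p = 14
So p = 14

Answer: 14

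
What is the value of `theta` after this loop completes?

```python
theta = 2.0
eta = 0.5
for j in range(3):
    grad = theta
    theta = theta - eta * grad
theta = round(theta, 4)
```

Gradient descent: w = 2.0 * (1 - 0.5)^3
`theta` takes the values: 2.0 → 1.0 → 0.5 → 0.25

Answer: 0.25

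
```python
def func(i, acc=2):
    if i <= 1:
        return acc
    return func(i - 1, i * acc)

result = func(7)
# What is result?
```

Accumulator trace (n, acc): (7, 2) -> (6, 14) -> (5, 84) -> (4, 420) -> (3, 1680) -> (2, 5040) -> (1, 10080) -> return 10080

Answer: 10080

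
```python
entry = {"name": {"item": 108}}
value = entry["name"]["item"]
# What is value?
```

Trace:
`entry = {"name": {"item": 108}}` → entry = {'name': {'item': 108}}
`value = entry["name"]["item"]` → value = 108
So value = 108

Answer: 108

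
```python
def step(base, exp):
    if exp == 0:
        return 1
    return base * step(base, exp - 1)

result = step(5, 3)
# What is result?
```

step(5, 3) = 5 * 5 * 5 = 125

Answer: 125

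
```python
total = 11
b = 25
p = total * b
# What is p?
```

Trace:
`total = 11` → total = 11
`b = 25` → b = 25
`p = total * b` → p = 275
So p = 275

Answer: 275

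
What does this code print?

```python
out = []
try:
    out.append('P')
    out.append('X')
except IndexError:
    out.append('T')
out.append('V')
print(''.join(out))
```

Execution trace: 'P' (try body) → 'X' (try body, no exception) → 'V' (after the try/except). Output: PXV

Answer: PXV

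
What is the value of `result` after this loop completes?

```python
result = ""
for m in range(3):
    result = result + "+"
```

Repeat '+' 3 times
`result` takes the values: "" → "+" → "++" → "+++"

Answer: "+++"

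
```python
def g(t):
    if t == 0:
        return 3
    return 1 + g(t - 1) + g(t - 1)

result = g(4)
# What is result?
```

g(t) = 1 + 2·g(t-1), g(0)=3. Closed form: (3+1)·2^4 - 1 = 63.

Answer: 63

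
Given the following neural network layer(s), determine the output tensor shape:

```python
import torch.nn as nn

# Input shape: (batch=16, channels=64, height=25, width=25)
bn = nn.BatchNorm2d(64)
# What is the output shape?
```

Input: (16, 64, 25, 25) -> Output: (16, 64, 25, 25)

Answer: (16, 64, 25, 25)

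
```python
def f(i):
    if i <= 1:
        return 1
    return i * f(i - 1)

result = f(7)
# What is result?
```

f(7) = 7 * 6 * 5 * 4 * 3 * 2 * 1 = 5040

Answer: 5040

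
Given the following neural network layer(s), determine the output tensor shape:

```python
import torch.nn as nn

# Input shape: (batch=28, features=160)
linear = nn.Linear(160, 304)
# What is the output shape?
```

Input: (28, 160) -> Output: (28, 304)

Answer: (28, 304)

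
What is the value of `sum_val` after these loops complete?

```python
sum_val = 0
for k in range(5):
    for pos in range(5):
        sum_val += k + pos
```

Sum of all k+pos for k,pos in 5x5
`sum_val` takes the values: 0 → 1 → 3 → 6 → 10 → 11 → 13 → 16 → 20 → 25 → 27 → 30 → 34 → 39 → 45 → 48 → 52 → 57 → 63 → 70 → 74 → 79 → 85 → 92 → 100

Answer: 100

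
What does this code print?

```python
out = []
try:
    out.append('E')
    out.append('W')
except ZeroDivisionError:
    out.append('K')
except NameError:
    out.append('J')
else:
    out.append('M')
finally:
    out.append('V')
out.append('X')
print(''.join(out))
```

Execution trace: 'E' (try body) → 'W' (try body, no exception) → 'M' (else) → 'V' (finally) → 'X' (after the try/except). Output: EWMVX

Answer: EWMVX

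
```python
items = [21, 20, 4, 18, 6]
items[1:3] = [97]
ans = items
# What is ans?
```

Trace:
`items = [21, 20, 4, 18, 6]` → items = [21, 20, 4, 18, 6]
`items[1:3] = [97]` → items = [21, 97, 18, 6]
`ans = items` → ans = [21, 97, 18, 6]
So ans = [21, 97, 18, 6]

Answer: [21, 97, 18, 6]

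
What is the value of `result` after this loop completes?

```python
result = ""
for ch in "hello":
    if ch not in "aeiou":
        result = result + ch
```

Remove vowels from 'hello'
`result` takes the values: "" → "h" → "hl" → "hll"

Answer: "hll"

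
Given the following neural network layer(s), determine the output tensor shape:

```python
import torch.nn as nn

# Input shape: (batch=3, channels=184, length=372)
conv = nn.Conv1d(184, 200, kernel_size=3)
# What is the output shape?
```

Input: (3, 184, 372) -> Output: (3, 200, 370)

Answer: (3, 200, 370)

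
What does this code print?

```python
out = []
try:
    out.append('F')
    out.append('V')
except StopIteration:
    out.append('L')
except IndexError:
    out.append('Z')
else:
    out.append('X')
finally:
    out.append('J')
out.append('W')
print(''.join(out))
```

Execution trace: 'F' (try body) → 'V' (try body, no exception) → 'X' (else) → 'J' (finally) → 'W' (after the try/except). Output: FVXJW

Answer: FVXJW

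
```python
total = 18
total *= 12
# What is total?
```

Trace:
`total = 18` → total = 18
`total *= 12` → total = 216
So total = 216

Answer: 216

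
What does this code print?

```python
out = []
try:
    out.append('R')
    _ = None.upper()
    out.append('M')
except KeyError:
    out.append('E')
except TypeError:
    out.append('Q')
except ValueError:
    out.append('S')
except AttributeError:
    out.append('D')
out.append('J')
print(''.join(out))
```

Execution trace: 'R' (try body) → 'D' (except AttributeError) → 'J' (after the try/except). Output: RDJ

Answer: RDJ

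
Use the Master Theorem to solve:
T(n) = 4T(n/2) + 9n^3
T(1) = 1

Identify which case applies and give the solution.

a=4, b=2, f(n)=9n^3. log_2(4) = 2. Since c=3 > 2 and the regularity condition holds (4(n/2)^3 = (4/2^3)n^3 with 4/2^3 < 1), Case 3 applies: T(n) = Θ(f(n)) = O(n^3).

Answer: O(n^3) - Case 3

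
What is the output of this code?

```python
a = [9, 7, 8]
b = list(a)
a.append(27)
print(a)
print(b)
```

Key concept: list() constructor creates copy.
Step by step:
`a = [9, 7, 8]` → a = [9, 7, 8]
`b = list(a)` → b = [9, 7, 8]
`a.append(27)` → a = [9, 7, 8, 27]
`print(a)` → prints [9, 7, 8, 27]
`print(b)` → prints [9, 7, 8]

Answer:
[9, 7, 8, 27]
[9, 7, 8]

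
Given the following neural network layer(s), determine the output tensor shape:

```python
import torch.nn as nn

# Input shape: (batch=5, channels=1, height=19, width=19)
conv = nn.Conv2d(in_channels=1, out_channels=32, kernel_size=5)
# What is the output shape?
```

Input: (5, 1, 19, 19) -> Output: (5, 32, 15, 15)

Answer: (5, 32, 15, 15)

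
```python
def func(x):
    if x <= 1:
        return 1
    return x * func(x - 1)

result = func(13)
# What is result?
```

func(13) = 13 * 12 * 11 * 10 * 9 * 8 * 7 * 6 * 5 * 4 * 3 * 2 * 1 = 6227020800

Answer: 6227020800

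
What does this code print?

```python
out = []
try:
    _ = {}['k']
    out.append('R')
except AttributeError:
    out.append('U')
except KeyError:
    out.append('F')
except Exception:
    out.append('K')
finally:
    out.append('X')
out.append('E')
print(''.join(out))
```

Execution trace: 'F' (except KeyError) → 'X' (finally) → 'E' (after the try/except). Output: FXE

Answer: FXE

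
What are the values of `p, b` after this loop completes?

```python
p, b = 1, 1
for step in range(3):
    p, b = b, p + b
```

Fibonacci: after 3 iterations
`p, b` takes the values: (1, 1) → (1, 2) → (2, 3) → (3, 5)

Answer: 3, 5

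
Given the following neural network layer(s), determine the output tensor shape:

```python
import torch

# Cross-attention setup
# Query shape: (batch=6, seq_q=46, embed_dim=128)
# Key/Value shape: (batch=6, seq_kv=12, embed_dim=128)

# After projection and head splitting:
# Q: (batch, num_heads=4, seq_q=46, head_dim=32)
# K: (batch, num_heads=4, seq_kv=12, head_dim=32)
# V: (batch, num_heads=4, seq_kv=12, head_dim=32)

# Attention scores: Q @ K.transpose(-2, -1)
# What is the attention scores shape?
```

Input: (6, 46, 128) -> Output: (6, 4, 46, 12)

Answer: (6, 4, 46, 12)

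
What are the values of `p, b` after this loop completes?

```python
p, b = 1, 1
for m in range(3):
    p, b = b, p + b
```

Fibonacci: after 3 iterations
`p, b` takes the values: (1, 1) → (1, 2) → (2, 3) → (3, 5)

Answer: 3, 5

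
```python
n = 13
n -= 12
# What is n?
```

Trace:
`n = 13` → n = 13
`n -= 12` → n = 1
So n = 1

Answer: 1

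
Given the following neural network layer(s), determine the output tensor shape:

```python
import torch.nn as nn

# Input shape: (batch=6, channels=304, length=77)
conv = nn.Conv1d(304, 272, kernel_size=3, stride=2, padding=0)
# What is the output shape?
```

Input: (6, 304, 77) -> Output: (6, 272, 38)

Answer: (6, 272, 38)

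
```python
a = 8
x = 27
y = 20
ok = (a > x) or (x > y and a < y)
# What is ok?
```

Trace:
`a = 8` → a = 8
`x = 27` → x = 27
`y = 20` → y = 20
`ok = (a > x) or (x > y and a < y)` → ok = True
So ok = True

Answer: True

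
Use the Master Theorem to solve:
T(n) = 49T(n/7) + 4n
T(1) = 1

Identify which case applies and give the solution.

a=49, b=7, f(n)=4n. log_7(49) = 2. Since c=1 < 2, Case 1 applies: T(n) = Θ(n^log_b(a)) = O(n^2).

Answer: O(n^2) - Case 1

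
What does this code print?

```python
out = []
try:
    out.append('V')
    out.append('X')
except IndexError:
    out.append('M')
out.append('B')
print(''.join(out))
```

Execution trace: 'V' (try body) → 'X' (try body, no exception) → 'B' (after the try/except). Output: VXB

Answer: VXB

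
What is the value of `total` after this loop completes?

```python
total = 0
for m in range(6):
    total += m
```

Sum of 0 to 5 = 15
`total` takes the values: 0 → 1 → 3 → 6 → 10 → 15

Answer: 15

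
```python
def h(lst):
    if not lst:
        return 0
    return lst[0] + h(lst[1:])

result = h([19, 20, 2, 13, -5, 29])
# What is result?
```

19 + 20 + 2 + 13 + (-5) + 29 + 0 = 78

Answer: 78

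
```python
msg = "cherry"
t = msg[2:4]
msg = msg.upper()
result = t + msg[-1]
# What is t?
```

Trace:
`msg = "cherry"` → msg = 'cherry'
`t = msg[2:4]` → t = 'er'
`msg = msg.upper()` → msg = 'CHERRY'
`result = t + msg[-1]` → result = 'erY'
So t = 'er'

Answer: 'er'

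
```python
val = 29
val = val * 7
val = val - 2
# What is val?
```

Trace:
`val = 29` → val = 29
`val = val * 7` → val = 203
`val = val - 2` → val = 201
So val = 201

Answer: 201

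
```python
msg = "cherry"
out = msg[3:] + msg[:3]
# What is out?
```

Trace:
`msg = "cherry"` → msg = 'cherry'
`out = msg[3:] + msg[:3]` → out = 'rryche'
So out = 'rryche'

Answer: 'rryche'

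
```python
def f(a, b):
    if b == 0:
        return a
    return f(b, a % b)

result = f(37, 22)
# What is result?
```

f(37, 22) -> f(22, 15) -> f(15, 7) -> f(7, 1) -> f(1, 0) -> 1

Answer: 1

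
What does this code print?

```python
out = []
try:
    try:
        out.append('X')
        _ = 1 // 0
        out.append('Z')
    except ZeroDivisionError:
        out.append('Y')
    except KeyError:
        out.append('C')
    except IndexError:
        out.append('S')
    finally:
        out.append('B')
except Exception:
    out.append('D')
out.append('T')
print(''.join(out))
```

Execution trace: 'X' (inner try body) → 'Y' (inner except ZeroDivisionError) → 'B' (inner finally) → 'T' (after the try/except). Output: XYBT

Answer: XYBT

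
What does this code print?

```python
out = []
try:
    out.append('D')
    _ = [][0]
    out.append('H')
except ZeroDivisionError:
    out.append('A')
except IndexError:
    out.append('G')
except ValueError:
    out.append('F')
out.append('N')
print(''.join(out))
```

Execution trace: 'D' (try body) → 'G' (except IndexError) → 'N' (after the try/except). Output: DGN

Answer: DGN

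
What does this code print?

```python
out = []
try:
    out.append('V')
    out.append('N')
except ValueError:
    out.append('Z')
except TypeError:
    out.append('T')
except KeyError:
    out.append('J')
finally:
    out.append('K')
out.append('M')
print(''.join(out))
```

Execution trace: 'V' (try body) → 'N' (try body, no exception) → 'K' (finally) → 'M' (after the try/except). Output: VNKM

Answer: VNKM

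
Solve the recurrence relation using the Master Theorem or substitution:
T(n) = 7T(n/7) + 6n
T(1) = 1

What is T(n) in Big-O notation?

By Master Theorem: a=7, b=7, f(n)=6n. Since log_7(7) = 1 and f(n) = Θ(n^1), Case 2 applies. T(n) = O(n log n).

Answer: O(n log n)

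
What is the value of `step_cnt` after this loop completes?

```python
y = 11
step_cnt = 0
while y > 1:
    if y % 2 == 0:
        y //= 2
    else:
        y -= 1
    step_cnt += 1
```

Steps to reduce 11 to 1
`step_cnt` takes the values: 0 → 1 → 2 → 3 → 4 → 5

Answer: 5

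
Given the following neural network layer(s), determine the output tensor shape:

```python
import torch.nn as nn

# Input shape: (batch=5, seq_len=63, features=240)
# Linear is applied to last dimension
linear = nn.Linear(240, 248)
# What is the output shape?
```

Input: (5, 63, 240) -> Output: (5, 63, 248)

Answer: (5, 63, 248)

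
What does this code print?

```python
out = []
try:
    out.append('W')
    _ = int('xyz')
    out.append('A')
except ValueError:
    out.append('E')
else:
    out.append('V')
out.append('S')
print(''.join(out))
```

Execution trace: 'W' (try body) → 'E' (except ValueError) → 'S' (after the try/except). Output: WES

Answer: WES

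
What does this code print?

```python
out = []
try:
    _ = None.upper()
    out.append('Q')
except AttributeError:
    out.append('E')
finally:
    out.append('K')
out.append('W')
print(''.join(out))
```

Execution trace: 'E' (except AttributeError) → 'K' (finally) → 'W' (after the try/except). Output: EKW

Answer: EKW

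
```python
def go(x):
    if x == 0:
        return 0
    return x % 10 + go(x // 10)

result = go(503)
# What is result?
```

Sum of digits of 503: 3 + 0 + 5 = 8

Answer: 8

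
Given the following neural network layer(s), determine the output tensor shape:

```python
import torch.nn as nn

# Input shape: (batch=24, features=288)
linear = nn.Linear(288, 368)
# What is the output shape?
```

Input: (24, 288) -> Output: (24, 368)

Answer: (24, 368)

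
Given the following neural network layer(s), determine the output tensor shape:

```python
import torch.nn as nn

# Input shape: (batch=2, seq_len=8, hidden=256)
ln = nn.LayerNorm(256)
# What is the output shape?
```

Input: (2, 8, 256) -> Output: (2, 8, 256)

Answer: (2, 8, 256)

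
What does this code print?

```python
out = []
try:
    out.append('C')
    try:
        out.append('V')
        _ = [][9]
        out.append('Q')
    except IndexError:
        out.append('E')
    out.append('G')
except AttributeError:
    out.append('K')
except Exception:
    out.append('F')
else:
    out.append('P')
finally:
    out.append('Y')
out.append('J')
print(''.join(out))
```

Execution trace: 'C' (try body) → 'V' (inner try body) → 'E' (inner except IndexError) → 'G' (try body, no exception) → 'P' (else) → 'Y' (finally) → 'J' (after the try/except). Output: CVEGPYJ

Answer: CVEGPYJ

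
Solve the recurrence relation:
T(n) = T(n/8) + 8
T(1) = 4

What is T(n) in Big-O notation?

Each step divides n by 8 and adds 8. After log_8(n) steps we reach T(1)=4. So T(n) = 8·log_8(n) + 4 = O(log n).

Answer: O(log n)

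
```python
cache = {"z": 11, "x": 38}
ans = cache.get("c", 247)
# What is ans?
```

Trace:
`cache = {"z": 11, "x": 38}` → cache = {'z': 11, 'x': 38}
`ans = cache.get("c", 247)` → ans = 247
So ans = 247

Answer: 247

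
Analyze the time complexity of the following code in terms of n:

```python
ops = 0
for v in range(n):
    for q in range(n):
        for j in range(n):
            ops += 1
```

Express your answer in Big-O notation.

Each loop level contributes: n × n × n. Multiplying the contributions gives O(n^3).

Answer: O(n^3)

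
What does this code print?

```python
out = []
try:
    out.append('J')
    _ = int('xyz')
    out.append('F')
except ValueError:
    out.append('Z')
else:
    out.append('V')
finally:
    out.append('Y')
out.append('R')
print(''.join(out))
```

Execution trace: 'J' (try body) → 'Z' (except ValueError) → 'Y' (finally) → 'R' (after the try/except). Output: JZYR

Answer: JZYR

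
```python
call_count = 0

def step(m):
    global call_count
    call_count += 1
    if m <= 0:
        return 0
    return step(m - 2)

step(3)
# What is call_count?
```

Linear recursion stepping by 2: 3 calls from m=3 down to ≤0.

Answer: 3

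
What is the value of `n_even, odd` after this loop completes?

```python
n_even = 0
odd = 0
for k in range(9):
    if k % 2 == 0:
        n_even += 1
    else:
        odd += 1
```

Count evens and odds in range(9)
`n_even, odd` takes the values: (0, 0) → (1, 0) → (1, 1) → (2, 1) → (2, 2) → (3, 2) → (3, 3) → (4, 3) → (4, 4) → (5, 4)

Answer: 5, 4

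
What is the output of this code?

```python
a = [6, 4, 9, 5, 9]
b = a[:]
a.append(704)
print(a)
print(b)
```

Key concept: slice [:] creates copy.
Step by step:
`a = [6, 4, 9, 5, 9]` → a = [6, 4, 9, 5, 9]
`b = a[:]` → b = [6, 4, 9, 5, 9]
`a.append(704)` → a = [6, 4, 9, 5, 9, 704]
`print(a)` → prints [6, 4, 9, 5, 9, 704]
`print(b)` → prints [6, 4, 9, 5, 9]

Answer:
[6, 4, 9, 5, 9, 704]
[6, 4, 9, 5, 9]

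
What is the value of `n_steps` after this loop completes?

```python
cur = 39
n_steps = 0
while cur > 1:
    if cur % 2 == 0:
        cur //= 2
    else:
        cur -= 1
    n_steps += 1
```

Steps to reduce 39 to 1
`n_steps` takes the values: 0 → 1 → 2 → 3 → 4 → 5 → 6 → 7 → 8

Answer: 8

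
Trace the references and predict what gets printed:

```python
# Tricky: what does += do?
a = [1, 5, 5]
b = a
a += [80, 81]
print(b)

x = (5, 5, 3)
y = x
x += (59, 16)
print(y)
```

Key concept: += behavior differs for mutable vs immutable.
Step by step:
`a = [1, 5, 5]` → a = [1, 5, 5]
`b = a` → b = [1, 5, 5] (same object as a)
`a += [80, 81]` → a = [1, 5, 5, 80, 81] (same object as b); b = [1, 5, 5, 80, 81] (same object as a)
`print(b)` → prints [1, 5, 5, 80, 81]
`x = (5, 5, 3)` → x = (5, 5, 3)
`y = x` → y = (5, 5, 3)
`x += (59, 16)` → x = (5, 5, 3, 59, 16)
`print(y)` → prints (5, 5, 3)

Answer:
[1, 5, 5, 80, 81]
(5, 5, 3)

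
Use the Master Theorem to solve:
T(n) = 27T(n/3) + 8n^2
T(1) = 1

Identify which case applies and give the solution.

a=27, b=3, f(n)=8n^2. log_3(27) = 3. Since c=2 < 3, Case 1 applies: T(n) = Θ(n^log_b(a)) = O(n^3).

Answer: O(n^3) - Case 1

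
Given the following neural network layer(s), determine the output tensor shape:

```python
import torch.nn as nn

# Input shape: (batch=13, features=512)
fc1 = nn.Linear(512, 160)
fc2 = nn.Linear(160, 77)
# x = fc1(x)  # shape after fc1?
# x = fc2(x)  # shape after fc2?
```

Input: (13, 512) -> after fc1: (13, 160) -> Output: (13, 77)

Answer: (13, 77)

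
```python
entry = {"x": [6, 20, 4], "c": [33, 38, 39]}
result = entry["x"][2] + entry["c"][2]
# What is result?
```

Trace:
`entry = {"x": [6, 20, 4], "c": [33, 38, 39]}` → entry = {'x': [6, 20, 4], 'c': [33, 38, 39]}
`result = entry["x"][2] + entry["c"][2]` → result = 43
So result = 43

Answer: 43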